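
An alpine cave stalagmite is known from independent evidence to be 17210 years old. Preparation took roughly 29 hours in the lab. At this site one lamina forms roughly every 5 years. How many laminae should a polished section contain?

3442 laminae

One lamina every 5 years means 17210 / 5 = 3442 laminae.
So 3442 laminae should be present.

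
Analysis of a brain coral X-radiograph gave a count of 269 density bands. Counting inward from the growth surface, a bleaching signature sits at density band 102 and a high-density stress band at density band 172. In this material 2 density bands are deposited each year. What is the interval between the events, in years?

Separation: 172 − 102 = 70 density bands.
70 density bands at 2 per year is 70 / 2 = 35 years.

35 years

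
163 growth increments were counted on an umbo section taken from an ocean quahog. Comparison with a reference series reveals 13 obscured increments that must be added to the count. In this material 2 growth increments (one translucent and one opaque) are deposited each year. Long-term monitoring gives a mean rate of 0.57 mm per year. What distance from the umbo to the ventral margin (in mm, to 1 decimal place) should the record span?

50.2 mm

True growth increment count = 163 + 13 = 176.
176 growth increments at 2 per year is 176 / 2 = 88 years.
88 years at 0.57 mm/year gives 0.57 × 88 = 50.2 mm.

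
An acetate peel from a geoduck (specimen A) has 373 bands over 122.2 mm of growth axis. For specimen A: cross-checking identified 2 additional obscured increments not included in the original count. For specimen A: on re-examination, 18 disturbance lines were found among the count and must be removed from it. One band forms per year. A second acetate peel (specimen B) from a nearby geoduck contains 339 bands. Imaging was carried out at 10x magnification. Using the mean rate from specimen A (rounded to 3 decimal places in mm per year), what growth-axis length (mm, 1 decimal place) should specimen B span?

115.9 mm

Specimen A: adjusted count: 373 − 18 + 2 = 357 bands.
A: Extension rate ≈ 122.2 / 357 = 0.342 mm/yr.
Length of B = 0.342 × 339 = 115.9 mm.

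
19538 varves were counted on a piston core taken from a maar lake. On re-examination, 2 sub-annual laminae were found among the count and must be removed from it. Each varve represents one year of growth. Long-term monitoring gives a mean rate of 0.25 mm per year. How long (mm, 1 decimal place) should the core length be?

Adjusted count: 19538 − 2 = 19536 varves.
Predicted length = 0.25 mm/year × 19536 years = 4884.0 mm.

4884.0 mm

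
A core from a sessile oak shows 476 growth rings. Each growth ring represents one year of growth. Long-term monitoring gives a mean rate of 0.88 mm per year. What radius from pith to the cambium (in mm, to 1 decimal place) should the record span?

The record spans 476 years at 0.88 mm per year.
Predicted length = 0.88 mm/year × 476 years = 418.9 mm.

418.9 mm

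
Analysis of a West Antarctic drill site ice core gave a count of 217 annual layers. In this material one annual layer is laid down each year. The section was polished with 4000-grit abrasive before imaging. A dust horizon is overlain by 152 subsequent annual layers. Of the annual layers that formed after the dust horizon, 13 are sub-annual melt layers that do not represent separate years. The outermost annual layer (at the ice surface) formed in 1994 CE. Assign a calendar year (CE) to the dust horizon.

152 annual layers post-date the dust horizon.
Excluding 13 false annual layers: 152 − 13 = 139.
Counting back 139 years from 1994 CE places the dust horizon in 1994 − 139 = 1855 CE.

1855 CE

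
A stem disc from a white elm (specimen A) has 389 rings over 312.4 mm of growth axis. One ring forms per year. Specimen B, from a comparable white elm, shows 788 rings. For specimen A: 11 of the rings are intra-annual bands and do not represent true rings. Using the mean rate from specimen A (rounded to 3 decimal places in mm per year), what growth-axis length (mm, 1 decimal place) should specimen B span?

650.9 mm

Specimen A: adjusted count: 389 − 11 = 378 rings.
A: 312.4 mm over 378 years gives 312.4 / 378 ≈ 0.826 mm/year.
B's length ≈ 0.826 × 788 = 650.9 mm.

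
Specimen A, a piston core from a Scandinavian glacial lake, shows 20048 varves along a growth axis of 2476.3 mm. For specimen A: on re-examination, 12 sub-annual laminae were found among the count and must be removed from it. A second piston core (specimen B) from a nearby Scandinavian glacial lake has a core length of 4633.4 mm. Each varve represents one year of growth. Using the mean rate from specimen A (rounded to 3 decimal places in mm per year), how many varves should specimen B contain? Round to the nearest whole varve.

Specimen A: true varve count = 20048 − 12 = 20036.
A: Extension rate ≈ 2476.3 / 20036 = 0.124 mm/year.
B spans 4633.4 / 0.124 = 37366.13 years ≈ 37366 varves.

37366 varves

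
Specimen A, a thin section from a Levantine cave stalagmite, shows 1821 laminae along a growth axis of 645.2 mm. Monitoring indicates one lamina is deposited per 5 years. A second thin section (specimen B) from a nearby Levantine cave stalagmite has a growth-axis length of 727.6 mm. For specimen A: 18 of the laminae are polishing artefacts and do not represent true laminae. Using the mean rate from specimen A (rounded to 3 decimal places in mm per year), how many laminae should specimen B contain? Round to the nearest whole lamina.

2021 laminae

Specimen A: correcting the raw count gives 1821 − 18 = 1803 true laminae.
Specimen A: 1803 laminae at 5 years each span 1803 × 5 = 9015 years.
A: Mean rate = 645.2 mm / 9015 years ≈ 0.072 mm per year.
Specimen B: 727.6 mm / 0.072 mm per year = 10105.56 years; at 5 years per lamina that is 10105.56 / 5 ≈ 2021 laminae.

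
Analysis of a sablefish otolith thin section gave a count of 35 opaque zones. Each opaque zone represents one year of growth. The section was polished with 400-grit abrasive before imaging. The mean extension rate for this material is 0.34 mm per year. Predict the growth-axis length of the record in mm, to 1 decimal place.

11.9 mm

35 years of growth are recorded.
Length ≈ 0.34 × 35 = 11.9 mm.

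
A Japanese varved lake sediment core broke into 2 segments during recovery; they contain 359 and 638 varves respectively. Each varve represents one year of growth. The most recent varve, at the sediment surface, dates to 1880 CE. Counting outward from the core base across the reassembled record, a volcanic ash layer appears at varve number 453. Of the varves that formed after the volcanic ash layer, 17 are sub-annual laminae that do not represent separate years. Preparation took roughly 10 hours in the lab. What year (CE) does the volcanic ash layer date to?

Total varves = 359 + 638 = 997.
997 − 453 = 544 varves lie beyond the volcanic ash layer toward the sediment surface.
Removing the 17 false varves leaves 544 − 17 = 527 true varves beyond the volcanic ash layer.
The varve at the sediment surface is 1880 CE, so the volcanic ash layer dates to 1880 − 527 = 1353 CE.

1353 CE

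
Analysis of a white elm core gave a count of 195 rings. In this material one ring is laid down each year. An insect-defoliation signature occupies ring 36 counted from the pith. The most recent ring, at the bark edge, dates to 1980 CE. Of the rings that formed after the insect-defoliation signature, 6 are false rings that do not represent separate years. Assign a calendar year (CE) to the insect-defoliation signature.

195 − 36 = 159 rings lie beyond the insect-defoliation signature toward the bark edge.
Removing the 6 false rings leaves 159 − 6 = 153 true rings beyond the insect-defoliation signature.
The ring at the bark edge is 1980 CE, so the insect-defoliation signature dates to 1980 − 153 = 1827 CE.

1827 CE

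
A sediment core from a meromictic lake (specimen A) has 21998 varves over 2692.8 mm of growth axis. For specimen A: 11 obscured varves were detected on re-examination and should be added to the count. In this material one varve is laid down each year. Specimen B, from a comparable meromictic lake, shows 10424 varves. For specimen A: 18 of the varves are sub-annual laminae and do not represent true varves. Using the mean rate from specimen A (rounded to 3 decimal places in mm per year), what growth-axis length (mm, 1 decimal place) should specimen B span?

Specimen A: correcting the raw count gives 21998 − 18 + 11 = 21991 true varves.
A: Extension rate ≈ 2692.8 / 21991 = 0.122 mm/yr.
B's length ≈ 0.122 × 10424 = 1271.7 mm.

1271.7 mm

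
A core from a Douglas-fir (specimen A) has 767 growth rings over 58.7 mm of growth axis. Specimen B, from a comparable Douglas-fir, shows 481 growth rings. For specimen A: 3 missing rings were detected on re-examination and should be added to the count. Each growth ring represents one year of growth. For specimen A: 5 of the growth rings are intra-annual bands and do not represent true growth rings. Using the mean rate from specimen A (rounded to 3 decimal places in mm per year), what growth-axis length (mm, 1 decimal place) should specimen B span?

37.0 mm

Specimen A: correcting the raw count gives 767 − 5 + 3 = 765 true growth rings.
A: 58.7 mm over 765 years gives 58.7 / 765 ≈ 0.077 mm per year.
For B, 0.077 mm/year × 481 years = 37.0 mm.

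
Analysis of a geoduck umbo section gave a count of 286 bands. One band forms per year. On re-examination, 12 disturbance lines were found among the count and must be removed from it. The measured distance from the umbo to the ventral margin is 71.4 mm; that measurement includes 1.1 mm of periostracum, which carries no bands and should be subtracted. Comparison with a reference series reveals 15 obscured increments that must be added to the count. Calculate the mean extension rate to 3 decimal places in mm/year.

0.243 mm/year

Adjusted count: 286 − 12 + 15 = 289 bands.
Removing the 1.1 mm offcut leaves 71.4 − 1.1 = 70.3 mm.
70.3 mm over 289 years gives 70.3 / 289 ≈ 0.243 mm/year.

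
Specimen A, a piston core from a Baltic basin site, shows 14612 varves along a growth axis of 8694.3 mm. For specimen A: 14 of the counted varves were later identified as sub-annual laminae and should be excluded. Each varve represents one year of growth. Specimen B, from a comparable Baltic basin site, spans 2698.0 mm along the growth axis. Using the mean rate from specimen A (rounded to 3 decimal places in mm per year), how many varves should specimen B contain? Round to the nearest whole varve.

Specimen A: after corrections the count is 14612 − 14 = 14598 varves.
A: Extension rate ≈ 8694.3 / 14598 = 0.596 mm/year.
Specimen B: 2698.0 mm / 0.596 mm per year = 4526.85 years ≈ 4527 varves.

4527 varves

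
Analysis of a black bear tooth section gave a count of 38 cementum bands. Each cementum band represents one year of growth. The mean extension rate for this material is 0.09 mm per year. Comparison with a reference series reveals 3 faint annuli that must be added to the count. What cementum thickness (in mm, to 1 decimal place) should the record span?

3.7 mm

Correcting the raw count gives 38 + 3 = 41 true cementum bands.
Length ≈ 0.09 × 41 = 3.7 mm.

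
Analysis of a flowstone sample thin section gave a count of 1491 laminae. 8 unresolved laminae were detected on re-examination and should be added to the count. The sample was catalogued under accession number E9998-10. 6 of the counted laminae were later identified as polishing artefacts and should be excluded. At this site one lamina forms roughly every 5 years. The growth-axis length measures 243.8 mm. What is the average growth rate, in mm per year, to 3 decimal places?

0.033 mm per year

Correcting the raw count gives 1491 − 6 + 8 = 1493 true laminae.
1493 laminae at 5 years each span 1493 × 5 = 7465 years.
243.8 mm over 7465 years gives 243.8 / 7465 ≈ 0.033 mm per year.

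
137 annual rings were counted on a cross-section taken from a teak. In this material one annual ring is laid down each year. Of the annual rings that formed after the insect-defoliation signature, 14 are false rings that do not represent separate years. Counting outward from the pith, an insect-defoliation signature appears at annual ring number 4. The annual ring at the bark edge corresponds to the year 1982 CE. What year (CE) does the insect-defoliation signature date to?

1863 CE

The insect-defoliation signature sits at annual ring 4 from the pith, so 137 − 4 = 133 annual rings formed after it.
Excluding 14 false annual rings: 133 − 14 = 119.
1982 − 119 = 1863 CE.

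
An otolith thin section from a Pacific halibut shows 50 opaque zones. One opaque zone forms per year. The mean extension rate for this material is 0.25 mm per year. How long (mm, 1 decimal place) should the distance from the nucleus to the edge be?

50 years of growth are recorded.
Length ≈ 0.25 × 50 = 12.5 mm.

12.5 mm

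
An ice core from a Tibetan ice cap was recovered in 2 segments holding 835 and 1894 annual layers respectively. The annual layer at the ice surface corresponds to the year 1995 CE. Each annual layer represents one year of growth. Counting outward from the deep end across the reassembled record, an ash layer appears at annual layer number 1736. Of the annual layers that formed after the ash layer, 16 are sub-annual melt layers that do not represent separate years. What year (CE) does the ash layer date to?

Total annual layers = 835 + 1894 = 2729.
2729 − 1736 = 993 annual layers lie beyond the ash layer toward the ice surface.
Removing the 16 false annual layers leaves 993 − 16 = 977 true annual layers beyond the ash layer.
1995 − 977 = 1018 CE.

1018 CE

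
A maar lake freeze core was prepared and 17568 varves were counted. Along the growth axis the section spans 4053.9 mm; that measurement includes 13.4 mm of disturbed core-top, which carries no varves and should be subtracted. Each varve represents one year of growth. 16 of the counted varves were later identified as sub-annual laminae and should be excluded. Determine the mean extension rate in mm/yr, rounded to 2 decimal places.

0.23 mm/yr

Correcting the raw count gives 17568 − 16 = 17552 true varves.
The growth record spans 4053.9 − 13.4 = 4040.5 mm.
Mean rate = 4040.5 mm / 17552 years ≈ 0.23 mm/yr.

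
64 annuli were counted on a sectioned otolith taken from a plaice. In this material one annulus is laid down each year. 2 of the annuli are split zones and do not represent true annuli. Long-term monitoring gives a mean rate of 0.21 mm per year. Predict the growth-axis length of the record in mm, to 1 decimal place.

13.0 mm

Correcting the raw count gives 64 − 2 = 62 true annuli.
Length ≈ 0.21 × 62 = 13.0 mm.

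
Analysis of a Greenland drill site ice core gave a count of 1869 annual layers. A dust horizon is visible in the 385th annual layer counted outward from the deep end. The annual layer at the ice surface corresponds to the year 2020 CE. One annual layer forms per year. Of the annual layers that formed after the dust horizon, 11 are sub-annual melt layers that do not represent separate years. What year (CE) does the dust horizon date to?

547 CE

Between annual layer 385 and the ice surface there are 1869 − 385 = 1484 annual layers.
Removing the 11 false annual layers leaves 1484 − 11 = 1473 true annual layers beyond the dust horizon.
Counting back 1473 years from 2020 CE places the dust horizon in 2020 − 1473 = 547 CE.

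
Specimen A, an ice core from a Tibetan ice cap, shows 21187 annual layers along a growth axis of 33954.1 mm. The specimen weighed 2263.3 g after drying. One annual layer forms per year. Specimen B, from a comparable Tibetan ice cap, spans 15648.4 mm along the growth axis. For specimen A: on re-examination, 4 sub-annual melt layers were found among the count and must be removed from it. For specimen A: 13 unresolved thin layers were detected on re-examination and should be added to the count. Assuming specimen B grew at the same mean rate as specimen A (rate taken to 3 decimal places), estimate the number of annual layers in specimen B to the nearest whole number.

9768 annual layers

Specimen A: true annual layer count = 21187 − 4 + 13 = 21196.
A: Mean rate = 33954.1 mm / 21196 years ≈ 1.602 mm/yr.
Specimen B: 15648.4 mm / 1.602 mm per year = 9768.04 years ≈ 9768 annual layers.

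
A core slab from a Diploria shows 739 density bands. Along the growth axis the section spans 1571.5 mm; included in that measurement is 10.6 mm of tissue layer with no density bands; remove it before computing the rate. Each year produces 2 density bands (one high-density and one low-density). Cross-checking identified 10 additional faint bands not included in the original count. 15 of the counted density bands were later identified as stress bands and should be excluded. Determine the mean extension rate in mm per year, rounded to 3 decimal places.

After corrections the count is 739 − 15 + 10 = 734 density bands.
Dividing by 2 density bands per year: 734 / 2 = 367 years.
Removing the 10.6 mm offcut leaves 1571.5 − 10.6 = 1560.9 mm.
Extension rate ≈ 1560.9 / 367 = 4.253 mm per year.

4.253 mm per year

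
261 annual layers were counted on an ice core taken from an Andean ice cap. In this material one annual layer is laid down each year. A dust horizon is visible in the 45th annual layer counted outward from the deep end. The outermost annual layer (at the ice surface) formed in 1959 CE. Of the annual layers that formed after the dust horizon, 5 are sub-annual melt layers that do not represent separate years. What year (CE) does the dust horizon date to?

The dust horizon sits at annual layer 45 from the deep end, so 261 − 45 = 216 annual layers formed after it.
Excluding 5 false annual layers: 216 − 5 = 211.
The annual layer at the ice surface is 1959 CE, so the dust horizon dates to 1959 − 211 = 1748 CE.

1748 CE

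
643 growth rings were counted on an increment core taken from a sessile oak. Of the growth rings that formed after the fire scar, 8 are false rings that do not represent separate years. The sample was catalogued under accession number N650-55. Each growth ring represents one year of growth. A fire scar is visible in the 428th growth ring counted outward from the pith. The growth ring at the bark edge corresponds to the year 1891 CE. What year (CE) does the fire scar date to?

1684 CE

The fire scar sits at growth ring 428 from the pith, so 643 − 428 = 215 growth rings formed after it.
215 − 8 false = 207 true growth rings after the fire scar.
Counting back 207 years from 1891 CE places the fire scar in 1891 − 207 = 1684 CE.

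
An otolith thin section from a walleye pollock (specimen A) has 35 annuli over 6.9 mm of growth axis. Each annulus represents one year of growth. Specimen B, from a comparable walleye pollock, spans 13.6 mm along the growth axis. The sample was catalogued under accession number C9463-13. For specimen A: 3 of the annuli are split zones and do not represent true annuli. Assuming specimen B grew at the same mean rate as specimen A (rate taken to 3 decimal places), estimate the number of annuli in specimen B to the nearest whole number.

Specimen A: adjusted count: 35 − 3 = 32 annuli.
A: Extension rate ≈ 6.9 / 32 = 0.216 mm/year.
For B, 13.6 / 0.216 = 62.96 years ≈ 63 annuli.

63 annuli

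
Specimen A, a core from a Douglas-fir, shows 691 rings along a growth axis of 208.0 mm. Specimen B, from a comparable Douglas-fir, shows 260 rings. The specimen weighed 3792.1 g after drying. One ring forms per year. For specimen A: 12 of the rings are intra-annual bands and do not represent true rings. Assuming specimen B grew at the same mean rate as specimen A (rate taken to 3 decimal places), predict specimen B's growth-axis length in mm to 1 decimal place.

79.6 mm

Specimen A: true ring count = 691 − 12 = 679.
A: Extension rate ≈ 208.0 / 679 = 0.306 mm/yr.
B's length ≈ 0.306 × 260 = 79.6 mm.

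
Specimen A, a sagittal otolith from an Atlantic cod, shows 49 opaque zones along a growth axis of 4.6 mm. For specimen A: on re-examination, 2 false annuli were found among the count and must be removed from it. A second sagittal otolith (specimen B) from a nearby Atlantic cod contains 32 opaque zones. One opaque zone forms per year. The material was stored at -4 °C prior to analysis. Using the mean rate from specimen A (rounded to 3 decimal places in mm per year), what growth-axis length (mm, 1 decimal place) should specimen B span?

Specimen A: correcting the raw count gives 49 − 2 = 47 true opaque zones.
A: Mean rate = 4.6 mm / 47 years ≈ 0.098 mm/year.
For B, 0.098 mm/year × 32 years = 3.1 mm.

3.1 mm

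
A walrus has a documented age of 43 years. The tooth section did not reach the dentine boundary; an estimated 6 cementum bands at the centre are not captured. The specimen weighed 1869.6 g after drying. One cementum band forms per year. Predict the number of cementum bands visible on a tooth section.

37 cementum bands

At one cementum band per year, 43 years correspond to 43 cementum bands.
Less the 6 uncaptured cementum bands: 43 − 6 = 37.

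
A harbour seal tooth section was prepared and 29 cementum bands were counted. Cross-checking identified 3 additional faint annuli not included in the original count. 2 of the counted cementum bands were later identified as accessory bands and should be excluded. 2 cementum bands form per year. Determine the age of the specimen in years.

After corrections the count is 29 − 2 + 3 = 30 cementum bands.
With 2 cementum bands per year, 30 / 2 = 15 years.

15 years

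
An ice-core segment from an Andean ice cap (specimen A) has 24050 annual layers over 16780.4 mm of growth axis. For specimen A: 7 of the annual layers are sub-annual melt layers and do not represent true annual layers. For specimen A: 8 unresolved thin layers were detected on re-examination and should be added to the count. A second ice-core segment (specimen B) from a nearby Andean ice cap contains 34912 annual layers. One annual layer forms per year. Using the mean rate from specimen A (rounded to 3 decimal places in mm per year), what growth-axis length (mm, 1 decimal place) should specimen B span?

Specimen A: adjusted count: 24050 − 7 + 8 = 24051 annual layers.
A: 16780.4 mm over 24051 years gives 16780.4 / 24051 ≈ 0.698 mm/year.
B's length ≈ 0.698 × 34912 = 24368.6 mm.

24368.6 mm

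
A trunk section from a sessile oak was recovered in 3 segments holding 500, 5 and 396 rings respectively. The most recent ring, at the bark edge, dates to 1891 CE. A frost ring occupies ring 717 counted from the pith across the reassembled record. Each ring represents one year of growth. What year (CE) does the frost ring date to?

Total rings = 500 + 5 + 396 = 901.
Between ring 717 and the bark edge there are 901 − 717 = 184 rings.
1891 − 184 = 1707 CE.

1707 CE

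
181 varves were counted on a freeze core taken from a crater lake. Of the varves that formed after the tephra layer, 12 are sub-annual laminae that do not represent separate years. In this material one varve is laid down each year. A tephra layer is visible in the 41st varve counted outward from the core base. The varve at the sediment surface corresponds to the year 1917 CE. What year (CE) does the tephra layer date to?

1789 CE

The tephra layer sits at varve 41 from the core base, so 181 − 41 = 140 varves formed after it.
Excluding 12 false varves: 140 − 12 = 128.
Counting back 128 years from 1917 CE places the tephra layer in 1917 − 128 = 1789 CE.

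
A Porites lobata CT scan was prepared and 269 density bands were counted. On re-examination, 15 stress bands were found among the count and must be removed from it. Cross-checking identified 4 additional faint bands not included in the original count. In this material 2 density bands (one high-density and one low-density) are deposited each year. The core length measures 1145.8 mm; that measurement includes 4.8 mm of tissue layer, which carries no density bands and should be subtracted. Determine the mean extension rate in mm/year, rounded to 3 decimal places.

8.845 mm/year

True density band count = 269 − 15 + 4 = 258.
With 2 density bands per year, 258 / 2 = 129 years.
The growth record spans 1145.8 − 4.8 = 1141.0 mm.
1141.0 mm over 129 years gives 1141.0 / 129 ≈ 8.845 mm/year.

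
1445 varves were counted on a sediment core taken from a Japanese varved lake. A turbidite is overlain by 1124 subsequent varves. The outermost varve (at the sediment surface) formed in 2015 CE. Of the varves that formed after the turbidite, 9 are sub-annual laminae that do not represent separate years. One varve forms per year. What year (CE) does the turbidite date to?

900 CE

There are 1124 varves younger than the turbidite.
Excluding 9 false varves: 1124 − 9 = 1115.
2015 − 1115 = 900 CE.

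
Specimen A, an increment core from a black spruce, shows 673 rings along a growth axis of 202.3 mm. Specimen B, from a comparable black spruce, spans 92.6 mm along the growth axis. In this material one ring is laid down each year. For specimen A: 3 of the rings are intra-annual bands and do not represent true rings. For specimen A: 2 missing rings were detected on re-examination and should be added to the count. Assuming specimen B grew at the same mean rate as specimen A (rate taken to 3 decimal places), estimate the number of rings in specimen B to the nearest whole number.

Specimen A: after corrections the count is 673 − 3 + 2 = 672 rings.
A: Extension rate ≈ 202.3 / 672 = 0.301 mm/year.
For B, 92.6 / 0.301 = 307.64 years ≈ 308 rings.

308 rings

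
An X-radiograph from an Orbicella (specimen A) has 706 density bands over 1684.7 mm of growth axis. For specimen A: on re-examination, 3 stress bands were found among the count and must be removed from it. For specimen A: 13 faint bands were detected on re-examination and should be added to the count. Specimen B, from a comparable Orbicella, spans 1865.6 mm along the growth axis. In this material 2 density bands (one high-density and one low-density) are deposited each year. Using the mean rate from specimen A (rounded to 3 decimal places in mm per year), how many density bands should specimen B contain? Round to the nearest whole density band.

793 density bands

Specimen A: after corrections the count is 706 − 3 + 13 = 716 density bands.
Specimen A: with 2 density bands per year, 716 / 2 = 358 years.
A: Extension rate ≈ 1684.7 / 358 = 4.706 mm/year.
For B, 1865.6 / 4.706 = 396.43 years; at 2 density bands per year that is 396.43 × 2 ≈ 793 density bands.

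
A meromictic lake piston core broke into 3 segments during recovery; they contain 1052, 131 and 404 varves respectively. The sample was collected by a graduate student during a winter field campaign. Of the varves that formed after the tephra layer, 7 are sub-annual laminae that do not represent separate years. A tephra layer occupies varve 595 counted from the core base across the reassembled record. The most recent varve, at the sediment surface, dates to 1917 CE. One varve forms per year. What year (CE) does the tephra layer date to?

Total varves = 1052 + 131 + 404 = 1587.
The tephra layer sits at varve 595 from the core base, so 1587 − 595 = 992 varves formed after it.
Excluding 7 false varves: 992 − 7 = 985.
The varve at the sediment surface is 1917 CE, so the tephra layer dates to 1917 − 985 = 932 CE.

932 CE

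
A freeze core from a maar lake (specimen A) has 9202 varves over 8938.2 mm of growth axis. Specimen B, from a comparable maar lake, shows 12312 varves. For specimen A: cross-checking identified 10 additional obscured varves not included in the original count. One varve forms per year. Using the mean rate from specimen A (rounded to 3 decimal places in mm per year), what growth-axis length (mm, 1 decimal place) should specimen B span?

Specimen A: true varve count = 9202 + 10 = 9212.
A: 8938.2 mm over 9212 years gives 8938.2 / 9212 ≈ 0.970 mm per year.
For B, 0.970 mm/year × 12312 years = 11942.6 mm.

11942.6 mm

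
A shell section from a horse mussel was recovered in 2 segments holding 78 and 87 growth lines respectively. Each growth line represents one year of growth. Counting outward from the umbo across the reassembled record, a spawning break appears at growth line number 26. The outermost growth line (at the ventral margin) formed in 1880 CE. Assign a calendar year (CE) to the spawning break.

1741 CE

Total growth lines = 78 + 87 = 165.
165 − 26 = 139 growth lines lie beyond the spawning break toward the ventral margin.
The growth line at the ventral margin is 1880 CE, so the spawning break dates to 1880 − 139 = 1741 CE.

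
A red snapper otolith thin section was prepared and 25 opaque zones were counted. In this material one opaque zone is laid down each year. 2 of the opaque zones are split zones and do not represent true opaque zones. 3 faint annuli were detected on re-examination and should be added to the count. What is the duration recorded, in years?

After corrections the count is 25 − 2 + 3 = 26 opaque zones.
One opaque zone per year makes the duration 26 years.

26 years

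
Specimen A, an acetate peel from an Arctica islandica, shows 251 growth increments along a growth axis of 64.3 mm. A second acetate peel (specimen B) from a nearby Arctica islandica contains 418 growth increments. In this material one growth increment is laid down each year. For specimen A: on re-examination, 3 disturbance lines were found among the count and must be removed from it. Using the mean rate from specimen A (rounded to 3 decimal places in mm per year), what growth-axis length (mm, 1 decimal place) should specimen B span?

Specimen A: adjusted count: 251 − 3 = 248 growth increments.
A: Mean rate = 64.3 mm / 248 years ≈ 0.259 mm/yr.
B's length ≈ 0.259 × 418 = 108.3 mm.

108.3 mm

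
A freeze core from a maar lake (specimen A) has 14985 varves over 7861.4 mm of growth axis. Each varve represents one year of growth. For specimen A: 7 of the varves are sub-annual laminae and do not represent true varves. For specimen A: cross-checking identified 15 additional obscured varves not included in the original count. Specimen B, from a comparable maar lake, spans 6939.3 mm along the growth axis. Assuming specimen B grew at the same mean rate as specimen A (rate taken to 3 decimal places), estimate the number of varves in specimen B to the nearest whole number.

Specimen A: correcting the raw count gives 14985 − 7 + 15 = 14993 true varves.
A: 7861.4 mm over 14993 years gives 7861.4 / 14993 ≈ 0.524 mm/year.
Specimen B: 6939.3 mm / 0.524 mm per year = 13242.94 years ≈ 13243 varves.

13243 varves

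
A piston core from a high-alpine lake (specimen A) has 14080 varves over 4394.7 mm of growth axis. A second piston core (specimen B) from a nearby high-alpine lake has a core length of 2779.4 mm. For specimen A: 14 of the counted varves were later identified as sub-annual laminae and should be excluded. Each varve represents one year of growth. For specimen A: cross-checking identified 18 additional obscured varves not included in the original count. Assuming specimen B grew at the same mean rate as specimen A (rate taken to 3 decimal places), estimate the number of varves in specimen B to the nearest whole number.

8908 varves

Specimen A: correcting the raw count gives 14080 − 14 + 18 = 14084 true varves.
A: Mean rate = 4394.7 mm / 14084 years ≈ 0.312 mm/year.
B spans 2779.4 / 0.312 = 8908.33 years ≈ 8908 varves.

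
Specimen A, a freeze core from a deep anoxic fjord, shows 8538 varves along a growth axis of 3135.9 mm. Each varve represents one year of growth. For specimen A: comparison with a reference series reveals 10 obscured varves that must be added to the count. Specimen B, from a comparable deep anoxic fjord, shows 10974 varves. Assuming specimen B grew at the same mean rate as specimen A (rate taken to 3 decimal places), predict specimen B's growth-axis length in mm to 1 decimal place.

Specimen A: true varve count = 8538 + 10 = 8548.
A: Extension rate ≈ 3135.9 / 8548 = 0.367 mm/year.
B's length ≈ 0.367 × 10974 = 4027.5 mm.

4027.5 mm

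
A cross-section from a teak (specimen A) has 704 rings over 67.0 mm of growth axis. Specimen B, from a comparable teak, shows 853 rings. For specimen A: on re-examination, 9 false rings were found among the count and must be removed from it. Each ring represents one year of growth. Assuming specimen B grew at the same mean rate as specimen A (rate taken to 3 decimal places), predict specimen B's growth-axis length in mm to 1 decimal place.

Specimen A: true ring count = 704 − 9 = 695.
A: Mean rate = 67.0 mm / 695 years ≈ 0.096 mm/yr.
B's length ≈ 0.096 × 853 = 81.9 mm.

81.9 mm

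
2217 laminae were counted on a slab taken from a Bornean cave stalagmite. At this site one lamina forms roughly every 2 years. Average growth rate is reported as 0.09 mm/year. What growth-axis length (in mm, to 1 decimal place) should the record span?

2217 laminae at 2 years each span 2217 × 2 = 4434 years.
4434 years at 0.09 mm/year gives 0.09 × 4434 = 399.1 mm.

399.1 mm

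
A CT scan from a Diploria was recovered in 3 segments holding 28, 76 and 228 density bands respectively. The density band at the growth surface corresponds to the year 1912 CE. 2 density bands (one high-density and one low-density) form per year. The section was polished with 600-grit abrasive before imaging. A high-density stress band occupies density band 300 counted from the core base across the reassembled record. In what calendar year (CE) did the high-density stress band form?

Total density bands = 28 + 76 + 228 = 332.
The high-density stress band sits at density band 300 from the core base, so 332 − 300 = 32 density bands formed after it.
32 density bands at 2 per year is 32 / 2 = 16 years.
Counting back 16 years from 1912 CE places the high-density stress band in 1912 − 16 = 1896 CE.

1896 CE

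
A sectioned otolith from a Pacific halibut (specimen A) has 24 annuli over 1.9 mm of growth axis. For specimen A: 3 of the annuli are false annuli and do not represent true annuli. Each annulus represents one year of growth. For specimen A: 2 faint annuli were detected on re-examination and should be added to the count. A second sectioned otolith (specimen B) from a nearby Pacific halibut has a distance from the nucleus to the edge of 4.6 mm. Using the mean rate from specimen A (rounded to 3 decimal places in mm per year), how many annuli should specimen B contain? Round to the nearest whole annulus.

55 annuli

Specimen A: adjusted count: 24 − 3 + 2 = 23 annuli.
A: 1.9 mm over 23 years gives 1.9 / 23 ≈ 0.083 mm/year.
For B, 4.6 / 0.083 = 55.42 years ≈ 55 annuli.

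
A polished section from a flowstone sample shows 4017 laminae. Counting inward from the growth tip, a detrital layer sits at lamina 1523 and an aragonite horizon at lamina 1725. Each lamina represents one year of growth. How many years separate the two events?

202 years

Separation: 1725 − 1523 = 202 laminae.
At one lamina per year, 202 years elapsed between them.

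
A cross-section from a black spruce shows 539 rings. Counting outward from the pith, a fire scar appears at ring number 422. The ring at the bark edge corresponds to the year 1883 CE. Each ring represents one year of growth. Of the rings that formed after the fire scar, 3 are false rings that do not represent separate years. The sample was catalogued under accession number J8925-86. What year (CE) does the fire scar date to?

Between ring 422 and the bark edge there are 539 − 422 = 117 rings.
Excluding 3 false rings: 117 − 3 = 114.
The ring at the bark edge is 1883 CE, so the fire scar dates to 1883 − 114 = 1769 CE.

1769 CE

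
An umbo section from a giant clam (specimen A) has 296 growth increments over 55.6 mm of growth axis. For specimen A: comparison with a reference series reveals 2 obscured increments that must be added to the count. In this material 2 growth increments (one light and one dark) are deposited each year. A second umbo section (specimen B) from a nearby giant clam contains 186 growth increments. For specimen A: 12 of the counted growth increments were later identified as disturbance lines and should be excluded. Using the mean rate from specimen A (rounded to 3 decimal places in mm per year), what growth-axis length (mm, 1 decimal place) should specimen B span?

Specimen A: true growth increment count = 296 − 12 + 2 = 286.
Specimen A: with 2 growth increments per year, 286 / 2 = 143 years.
A: Extension rate ≈ 55.6 / 143 = 0.389 mm/yr.
Specimen B: with 2 growth increments per year, 186 / 2 = 93 years. B's length ≈ 0.389 × 93 = 36.2 mm.

36.2 mm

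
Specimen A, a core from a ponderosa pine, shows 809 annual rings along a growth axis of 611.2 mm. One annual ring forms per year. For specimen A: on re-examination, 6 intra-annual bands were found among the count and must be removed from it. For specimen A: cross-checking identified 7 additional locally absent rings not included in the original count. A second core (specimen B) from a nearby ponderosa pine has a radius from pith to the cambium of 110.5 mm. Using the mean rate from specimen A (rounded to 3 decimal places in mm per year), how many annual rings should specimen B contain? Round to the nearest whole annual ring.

146 annual rings

Specimen A: adjusted count: 809 − 6 + 7 = 810 annual rings.
A: Mean rate = 611.2 mm / 810 years ≈ 0.755 mm/yr.
B spans 110.5 / 0.755 = 146.36 years ≈ 146 annual rings.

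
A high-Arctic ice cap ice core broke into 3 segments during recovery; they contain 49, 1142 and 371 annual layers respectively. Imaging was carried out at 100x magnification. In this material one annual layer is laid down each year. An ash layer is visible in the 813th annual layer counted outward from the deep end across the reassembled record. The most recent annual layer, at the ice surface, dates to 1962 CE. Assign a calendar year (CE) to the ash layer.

1213 CE

Total annual layers = 49 + 1142 + 371 = 1562.
The ash layer sits at annual layer 813 from the deep end, so 1562 − 813 = 749 annual layers formed after it.
1962 − 749 = 1213 CE.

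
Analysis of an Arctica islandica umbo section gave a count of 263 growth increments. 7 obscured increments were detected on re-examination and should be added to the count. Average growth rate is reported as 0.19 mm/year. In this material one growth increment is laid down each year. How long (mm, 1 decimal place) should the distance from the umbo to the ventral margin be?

51.3 mm

After corrections the count is 263 + 7 = 270 growth increments.
Predicted length = 0.19 mm/year × 270 years = 51.3 mm.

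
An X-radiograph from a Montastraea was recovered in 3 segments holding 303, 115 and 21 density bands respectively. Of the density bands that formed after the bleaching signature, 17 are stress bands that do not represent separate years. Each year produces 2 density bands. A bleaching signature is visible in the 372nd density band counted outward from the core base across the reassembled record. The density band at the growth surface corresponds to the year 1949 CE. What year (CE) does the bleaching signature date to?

1924 CE

Total density bands = 303 + 115 + 21 = 439.
Between density band 372 and the growth surface there are 439 − 372 = 67 density bands.
Excluding 17 false density bands: 67 − 17 = 50.
Dividing by 2 density bands per year: 50 / 2 = 25 years.
Counting back 25 years from 1949 CE places the bleaching signature in 1949 − 25 = 1924 CE.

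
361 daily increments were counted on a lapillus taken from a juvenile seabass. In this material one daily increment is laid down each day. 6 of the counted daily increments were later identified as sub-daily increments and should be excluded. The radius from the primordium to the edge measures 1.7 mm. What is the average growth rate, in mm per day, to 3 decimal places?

0.005 mm per day

After corrections the count is 361 − 6 = 355 daily increments.
1.7 mm over 355 days gives 1.7 / 355 ≈ 0.005 mm per day.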